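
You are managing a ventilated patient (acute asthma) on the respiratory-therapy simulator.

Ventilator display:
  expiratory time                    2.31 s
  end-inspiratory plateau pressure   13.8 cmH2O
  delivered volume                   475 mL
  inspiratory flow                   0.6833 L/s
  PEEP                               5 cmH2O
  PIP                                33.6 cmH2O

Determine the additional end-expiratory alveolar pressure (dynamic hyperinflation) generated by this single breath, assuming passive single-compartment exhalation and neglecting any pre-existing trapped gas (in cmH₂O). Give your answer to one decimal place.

R = (PIP − Pplat)/V̇ = (33.6 − 13.8) / 0.6833 = 19.8/0.6833 = 28.977 cmH2O·s/L.
C = Vt/(Pplat − PEEP) = 475.0 / (13.8 − 5) = 475.0/8.8 = 53.977 mL/cmH2O.
τ = R × C = 28.977 × 0.05398 L/cmH2O = 1.564 s.
Fraction remaining = e^(−Te/τ) = e^(−2.31/1.564) = 0.2283; trapped volume = 475.0 × 0.2283 = 108.44 mL.
Additional alveolar pressure from trapping ≈ V_trapped / C = 108.44 / 53.977 = 2.009 cmH2O.

2.0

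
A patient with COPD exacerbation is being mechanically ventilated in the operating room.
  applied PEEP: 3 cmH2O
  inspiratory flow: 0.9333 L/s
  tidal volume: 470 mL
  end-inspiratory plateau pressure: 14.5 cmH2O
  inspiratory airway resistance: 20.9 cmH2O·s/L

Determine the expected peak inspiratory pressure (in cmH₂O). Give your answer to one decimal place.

PIP = Pplat + Raw × flow = 14.5 + 20.9 × 0.9333 = 14.5 + 19.506 = 34.006 cmH2O.

34.0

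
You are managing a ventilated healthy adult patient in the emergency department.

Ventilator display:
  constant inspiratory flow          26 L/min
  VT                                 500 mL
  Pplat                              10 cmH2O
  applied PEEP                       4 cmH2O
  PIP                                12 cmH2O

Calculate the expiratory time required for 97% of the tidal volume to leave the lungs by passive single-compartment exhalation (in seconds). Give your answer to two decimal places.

1.35

Flow: 26 L/min ÷ 60 = 0.4333 L/s.
R = (PIP − Pplat)/V̇ = (12 − 10) / 0.4333 = 2.0/0.4333 = 4.616 cmH2O·s/L.
C = Vt/(Pplat − PEEP) = 500.0 / (10 − 4) = 500.0/6.0 = 83.333 mL/cmH2O.
τ = R × C = 4.616 × 0.08333 L/cmH2O = 0.3847 s.
t = −τ·ln(1 − 0.97) = −0.3847·ln(0.03) = 1.349 s.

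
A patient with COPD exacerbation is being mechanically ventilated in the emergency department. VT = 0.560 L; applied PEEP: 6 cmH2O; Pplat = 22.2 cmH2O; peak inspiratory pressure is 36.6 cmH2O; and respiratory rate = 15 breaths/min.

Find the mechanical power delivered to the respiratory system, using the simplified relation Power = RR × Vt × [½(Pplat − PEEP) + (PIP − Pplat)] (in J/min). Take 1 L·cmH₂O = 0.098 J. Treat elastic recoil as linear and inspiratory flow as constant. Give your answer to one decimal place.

18.5

Per-breath work = Vt × [½(Pplat−PEEP) + (PIP−Pplat)] = 0.560 × [0.5×16.2 + 14.4] = 0.560 × 22.5 = 12.6 L·cmH2O.
Power = 15 × 12.6 = 189.0 L·cmH2O/min.
× 0.098 J/(L·cmH2O) → 18.522 J/min.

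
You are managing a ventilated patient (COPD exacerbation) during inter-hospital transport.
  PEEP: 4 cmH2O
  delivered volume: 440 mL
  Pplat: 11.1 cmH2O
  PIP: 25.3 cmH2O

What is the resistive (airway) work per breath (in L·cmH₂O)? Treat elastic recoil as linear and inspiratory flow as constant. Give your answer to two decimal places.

With constant inspiratory flow the resistive pressure is constant at PIP − Pplat = 25.3 − 11.1 = 14.2 cmH2O, so resistive work = 14.2 × 0.440 = 6.248 L·cmH2O.

6.25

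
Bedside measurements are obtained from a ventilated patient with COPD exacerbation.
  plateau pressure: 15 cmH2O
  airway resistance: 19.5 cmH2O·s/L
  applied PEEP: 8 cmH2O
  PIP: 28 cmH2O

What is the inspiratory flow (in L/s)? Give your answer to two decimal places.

flow = (PIP − Pplat) / Raw = 13.0 / 19.5 = 0.6667 L/s.

0.67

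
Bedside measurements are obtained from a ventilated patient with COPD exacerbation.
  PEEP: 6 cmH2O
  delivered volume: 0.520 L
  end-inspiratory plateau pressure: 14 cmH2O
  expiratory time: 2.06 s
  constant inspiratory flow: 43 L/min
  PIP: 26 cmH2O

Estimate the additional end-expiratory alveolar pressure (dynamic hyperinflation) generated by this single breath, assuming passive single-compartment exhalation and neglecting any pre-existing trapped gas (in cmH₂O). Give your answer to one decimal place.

1.2

Flow: 43 L/min ÷ 60 = 0.7167 L/s.
R = (PIP − Pplat)/V̇ = (26 − 14) / 0.7167 = 12.0/0.7167 = 16.743 cmH2O·s/L.
C = Vt/(Pplat − PEEP) = 520.0 / (14 − 6) = 520.0/8.0 = 65.0 mL/cmH2O.
τ = R × C = 16.743 × 0.065 L/cmH2O = 1.088 s.
Fraction remaining = e^(−Te/τ) = e^(−2.06/1.088) = 0.1506; trapped volume = 520.0 × 0.1506 = 78.312 mL.
Additional alveolar pressure from trapping ≈ V_trapped / C = 78.312 / 65.0 = 1.205 cmH2O.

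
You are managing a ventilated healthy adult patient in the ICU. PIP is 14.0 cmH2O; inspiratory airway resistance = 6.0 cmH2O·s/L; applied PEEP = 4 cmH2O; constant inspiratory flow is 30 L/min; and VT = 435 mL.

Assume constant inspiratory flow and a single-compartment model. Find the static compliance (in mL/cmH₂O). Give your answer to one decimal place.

Flow: 30 L/min ÷ 60 = 0.5 L/s.
Equation of motion (constant flow): PIP = Vt/C + R·V̇ + PEEP.
Vt/C = PIP − R·V̇ − PEEP = 14.0 − 6.0×0.5 − 4 = 14.0 − 3.0 − 4 = 7.0 cmH2O.
C = Vt / 7.0 = 435 / 7.0 = 62.143 mL/cmH2O.

62.1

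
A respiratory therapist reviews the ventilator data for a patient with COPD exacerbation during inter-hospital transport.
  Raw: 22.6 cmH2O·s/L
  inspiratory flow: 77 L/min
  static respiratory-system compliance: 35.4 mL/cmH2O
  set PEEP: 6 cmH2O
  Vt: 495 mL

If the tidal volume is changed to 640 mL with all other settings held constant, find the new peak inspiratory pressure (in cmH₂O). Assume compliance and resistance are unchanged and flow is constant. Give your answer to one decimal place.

53.1

Flow: 77 L/min ÷ 60 = 1.2833 L/s.
PIP = Vt/C + R·V̇ + PEEP (constant-flow equation of motion).
Only the elastic term changes: ΔPIP = ΔVt / C = (640 − 495) / 35.4 = 4.096 cmH2O.
Original PIP = 495/35.4 + 22.6×1.2833 + 6 = 48.986 cmH2O; new PIP = 48.986 + (4.096) = 53.082 cmH2O.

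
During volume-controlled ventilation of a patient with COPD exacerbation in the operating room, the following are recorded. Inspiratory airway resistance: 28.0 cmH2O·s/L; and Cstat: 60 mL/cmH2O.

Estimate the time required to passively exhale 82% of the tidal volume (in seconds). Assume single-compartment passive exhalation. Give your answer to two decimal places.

2.88

τ = R × C = 28.0 × 60 mL/cmH2O = 28.0 × 0.060 L/cmH2O = 1.68 s.
Exhaled fraction f = 1 − e^(−t/τ) → t = −τ·ln(1 − f) = −1.68·ln(0.18) = 2.881 s.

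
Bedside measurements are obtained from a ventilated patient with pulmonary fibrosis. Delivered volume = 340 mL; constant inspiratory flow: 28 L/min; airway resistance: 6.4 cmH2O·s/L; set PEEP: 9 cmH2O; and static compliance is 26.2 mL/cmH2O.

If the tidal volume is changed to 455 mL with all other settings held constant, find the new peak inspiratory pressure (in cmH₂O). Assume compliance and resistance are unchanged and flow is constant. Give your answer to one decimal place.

29.4

Flow: 28 L/min ÷ 60 = 0.4667 L/s.
PIP = Vt/C + R·V̇ + PEEP (constant-flow equation of motion).
Only the elastic term changes: ΔPIP = ΔVt / C = (455 − 340) / 26.2 = 4.389 cmH2O.
Original PIP = 340/26.2 + 6.4×0.4667 + 9 = 24.964 cmH2O; new PIP = 24.964 + (4.389) = 29.353 cmH2O.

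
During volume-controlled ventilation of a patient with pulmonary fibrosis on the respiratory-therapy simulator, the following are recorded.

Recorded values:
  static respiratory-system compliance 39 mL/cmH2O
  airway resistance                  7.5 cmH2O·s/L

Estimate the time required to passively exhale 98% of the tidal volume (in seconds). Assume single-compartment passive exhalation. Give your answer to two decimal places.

1.14

τ = R × C = 7.5 × 39 mL/cmH2O = 7.5 × 0.039 L/cmH2O = 0.2925 s.
Exhaled fraction f = 1 − e^(−t/τ) → t = −τ·ln(1 − f) = −0.2925·ln(0.02) = 1.144 s.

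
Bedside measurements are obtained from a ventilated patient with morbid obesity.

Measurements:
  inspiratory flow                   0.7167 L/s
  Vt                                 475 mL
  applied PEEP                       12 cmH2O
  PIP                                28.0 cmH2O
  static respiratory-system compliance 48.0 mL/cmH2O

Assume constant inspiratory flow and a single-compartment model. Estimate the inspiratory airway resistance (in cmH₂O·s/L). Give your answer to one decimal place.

8.5

Equation of motion (constant flow): PIP = Vt/C + R·V̇ + PEEP.
R·V̇ = PIP − Vt/C − PEEP = 28.0 − 475/48.0 − 12 = 28.0 − 9.896 − 12 = 6.104 cmH2O.
R = 6.104 / 0.7167 = 8.517 cmH2O·s/L.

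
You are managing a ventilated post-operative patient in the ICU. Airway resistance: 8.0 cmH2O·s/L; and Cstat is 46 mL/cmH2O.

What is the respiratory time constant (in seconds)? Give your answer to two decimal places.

τ = R × C = 8.0 × 46 mL/cmH2O = 8.0 × 0.046 L/cmH2O = 0.368 s.

0.37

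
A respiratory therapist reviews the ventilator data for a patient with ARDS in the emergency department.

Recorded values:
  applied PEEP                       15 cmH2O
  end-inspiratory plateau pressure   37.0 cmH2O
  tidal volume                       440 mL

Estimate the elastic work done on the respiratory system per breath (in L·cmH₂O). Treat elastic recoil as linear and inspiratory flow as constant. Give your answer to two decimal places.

Elastic work ≈ ½ × (Pplat − PEEP) × Vt = 0.5 × (37.0 − 15) × 0.440 L = 0.5 × 22.0 × 0.440 = 4.84 L·cmH2O.

4.84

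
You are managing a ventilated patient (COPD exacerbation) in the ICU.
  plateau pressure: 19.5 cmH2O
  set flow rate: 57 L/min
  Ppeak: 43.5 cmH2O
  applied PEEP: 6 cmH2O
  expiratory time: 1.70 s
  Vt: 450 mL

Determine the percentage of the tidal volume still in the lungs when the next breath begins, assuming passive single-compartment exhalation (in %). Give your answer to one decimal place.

13.3

Flow: 57 L/min ÷ 60 = 0.95 L/s.
R = (PIP − Pplat)/V̇ = (43.5 − 19.5) / 0.95 = 24.0/0.95 = 25.263 cmH2O·s/L.
C = Vt/(Pplat − PEEP) = 450.0 / (19.5 − 6) = 450.0/13.5 = 33.333 mL/cmH2O.
τ = R × C = 25.263 × 0.03333 L/cmH2O = 0.842 s.
Fraction remaining at end-expiration = e^(−Te/τ) = e^(−1.70/0.842) = 0.1328 → 13.28%.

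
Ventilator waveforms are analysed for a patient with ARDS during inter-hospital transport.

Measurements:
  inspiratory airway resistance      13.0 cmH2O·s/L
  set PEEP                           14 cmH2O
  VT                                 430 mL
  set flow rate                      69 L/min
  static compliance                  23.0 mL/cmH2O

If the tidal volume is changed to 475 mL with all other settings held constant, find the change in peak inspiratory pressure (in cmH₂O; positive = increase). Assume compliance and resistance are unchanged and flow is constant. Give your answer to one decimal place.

2.0

PIP = Vt/C + R·V̇ + PEEP (constant-flow equation of motion).
Only the elastic term changes: ΔPIP = ΔVt / C = (475 − 430) / 23.0 = 1.957 cmH2O.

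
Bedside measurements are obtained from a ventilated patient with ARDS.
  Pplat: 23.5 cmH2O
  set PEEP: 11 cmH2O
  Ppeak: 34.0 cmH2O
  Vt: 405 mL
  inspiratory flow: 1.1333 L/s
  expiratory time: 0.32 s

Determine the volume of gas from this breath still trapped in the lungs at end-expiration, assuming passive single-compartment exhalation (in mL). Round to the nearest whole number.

R = (PIP − Pplat)/V̇ = (34.0 − 23.5) / 1.1333 = 10.5/1.1333 = 9.265 cmH2O·s/L.
C = Vt/(Pplat − PEEP) = 405.0 / (23.5 − 11) = 405.0/12.5 = 32.4 mL/cmH2O.
τ = R × C = 9.265 × 0.0324 L/cmH2O = 0.3002 s.
Fraction remaining = e^(−Te/τ) = e^(−0.32/0.3002) = 0.3444.
Trapped volume = 405.0 × 0.3444 = 139.48 mL.

139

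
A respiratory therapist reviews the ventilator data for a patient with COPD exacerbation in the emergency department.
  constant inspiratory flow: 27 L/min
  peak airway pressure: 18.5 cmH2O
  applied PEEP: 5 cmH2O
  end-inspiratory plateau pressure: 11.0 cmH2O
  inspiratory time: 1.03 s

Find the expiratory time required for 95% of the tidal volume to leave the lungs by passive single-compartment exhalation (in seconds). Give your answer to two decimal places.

3.86

Flow: 27 L/min ÷ 60 = 0.45 L/s.
Vt = flow × Ti = 0.45 L/s × 1.03 s × 1000 mL/L = 463.5 mL.
R = (PIP − Pplat)/V̇ = (18.5 − 11.0) / 0.45 = 7.5/0.45 = 16.667 cmH2O·s/L.
C = Vt/(Pplat − PEEP) = 463.5 / (11.0 − 5) = 463.5/6.0 = 77.25 mL/cmH2O.
τ = R × C = 16.667 × 0.07725 L/cmH2O = 1.288 s.
t = −τ·ln(1 − 0.95) = −1.288·ln(0.05) = 3.859 s.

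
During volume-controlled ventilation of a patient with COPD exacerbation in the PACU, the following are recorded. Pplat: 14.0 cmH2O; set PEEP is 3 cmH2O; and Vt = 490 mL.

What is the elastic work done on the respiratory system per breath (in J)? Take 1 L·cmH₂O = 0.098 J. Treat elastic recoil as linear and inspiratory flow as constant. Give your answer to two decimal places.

Elastic work ≈ ½ × (Pplat − PEEP) × Vt = 0.5 × (14.0 − 3) × 0.490 L = 0.5 × 11.0 × 0.490 = 2.695 L·cmH2O.
× 0.098 J/(L·cmH2O) → 0.2641 J.

0.26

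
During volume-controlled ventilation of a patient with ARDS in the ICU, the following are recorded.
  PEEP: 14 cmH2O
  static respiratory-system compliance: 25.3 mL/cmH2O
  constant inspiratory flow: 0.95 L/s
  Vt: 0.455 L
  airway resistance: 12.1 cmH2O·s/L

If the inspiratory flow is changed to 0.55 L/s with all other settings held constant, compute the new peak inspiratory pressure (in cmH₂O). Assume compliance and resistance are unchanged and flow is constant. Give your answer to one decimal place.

38.6

PIP = Vt/C + R·V̇ + PEEP (constant-flow equation of motion).
Only the resistive term changes: ΔPIP = R × ΔV̇ = 12.1 × (0.55 − 0.95) = 12.1 × -0.4 = -4.84 cmH2O.
Original PIP = 455/25.3 + 12.1×0.95 + 14 = 43.479 cmH2O; new PIP = 43.479 + (-4.84) = 38.639 cmH2O.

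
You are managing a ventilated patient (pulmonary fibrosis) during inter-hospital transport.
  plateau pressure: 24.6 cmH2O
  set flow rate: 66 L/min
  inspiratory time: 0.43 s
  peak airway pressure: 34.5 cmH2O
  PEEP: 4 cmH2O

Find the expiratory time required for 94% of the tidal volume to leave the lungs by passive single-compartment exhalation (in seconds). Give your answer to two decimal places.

0.58

Flow: 66 L/min ÷ 60 = 1.1 L/s.
Vt = flow × Ti = 1.1 L/s × 0.43 s × 1000 mL/L = 473.0 mL.
R = (PIP − Pplat)/V̇ = (34.5 − 24.6) / 1.1 = 9.9/1.1 = 9.0 cmH2O·s/L.
C = Vt/(Pplat − PEEP) = 473.0 / (24.6 − 4) = 473.0/20.6 = 22.961 mL/cmH2O.
τ = R × C = 9.0 × 0.02296 L/cmH2O = 0.2066 s.
t = −τ·ln(1 − 0.94) = −0.2066·ln(0.06) = 0.5813 s.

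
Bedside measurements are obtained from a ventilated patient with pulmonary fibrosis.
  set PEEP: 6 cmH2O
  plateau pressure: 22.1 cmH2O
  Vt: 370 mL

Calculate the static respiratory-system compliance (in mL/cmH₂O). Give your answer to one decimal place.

Cstat = Vt / (Pplat − PEEP) = 370 / (22.1 − 6) = 370 / 16.1 = 22.981 mL/cmH2O.

23.0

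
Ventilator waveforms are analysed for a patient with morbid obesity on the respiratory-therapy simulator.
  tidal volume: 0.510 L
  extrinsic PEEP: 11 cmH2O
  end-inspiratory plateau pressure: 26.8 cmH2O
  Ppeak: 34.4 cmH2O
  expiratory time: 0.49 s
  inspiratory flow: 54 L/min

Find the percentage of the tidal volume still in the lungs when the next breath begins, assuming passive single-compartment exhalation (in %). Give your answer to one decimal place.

Flow: 54 L/min ÷ 60 = 0.9 L/s.
R = (PIP − Pplat)/V̇ = (34.4 − 26.8) / 0.9 = 7.6/0.9 = 8.444 cmH2O·s/L.
C = Vt/(Pplat − PEEP) = 510.0 / (26.8 − 11) = 510.0/15.8 = 32.278 mL/cmH2O.
τ = R × C = 8.444 × 0.03228 L/cmH2O = 0.2726 s.
Fraction remaining at end-expiration = e^(−Te/τ) = e^(−0.49/0.2726) = 0.1657 → 16.57%.

16.6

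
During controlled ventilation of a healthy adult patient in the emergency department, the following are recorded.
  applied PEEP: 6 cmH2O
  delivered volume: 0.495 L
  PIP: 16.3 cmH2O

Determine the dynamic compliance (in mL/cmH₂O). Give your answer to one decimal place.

Dynamic compliance = Vt / (PIP − PEEP) = 495 / (16.3 − 6) = 495 / 10.3 = 48.058 mL/cmH2O.

48.1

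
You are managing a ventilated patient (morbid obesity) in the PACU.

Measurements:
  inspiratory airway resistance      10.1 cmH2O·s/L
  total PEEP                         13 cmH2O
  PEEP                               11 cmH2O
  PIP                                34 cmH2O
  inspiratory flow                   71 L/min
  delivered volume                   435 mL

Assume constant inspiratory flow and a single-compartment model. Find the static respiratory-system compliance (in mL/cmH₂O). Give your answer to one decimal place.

Flow: 71 L/min ÷ 60 = 1.1833 L/s.
Total PEEP = 13 cmH2O (set 11 + intrinsic 2); this is the baseline alveolar pressure.
Equation of motion (constant flow): PIP = Vt/C + R·V̇ + PEEP.
Vt/C = PIP − R·V̇ − PEEP = 34 − 10.1×1.1833 − 13 = 34 − 11.951 − 13 = 9.049 cmH2O.
C = Vt / 9.049 = 435 / 9.049 = 48.072 mL/cmH2O.

48.1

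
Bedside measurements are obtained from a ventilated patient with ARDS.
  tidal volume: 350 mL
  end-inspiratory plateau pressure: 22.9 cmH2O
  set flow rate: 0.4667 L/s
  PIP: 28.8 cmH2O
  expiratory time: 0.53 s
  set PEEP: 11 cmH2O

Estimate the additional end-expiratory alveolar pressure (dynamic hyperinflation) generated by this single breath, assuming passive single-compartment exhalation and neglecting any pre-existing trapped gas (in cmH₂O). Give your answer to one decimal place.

R = (PIP − Pplat)/V̇ = (28.8 − 22.9) / 0.4667 = 5.9/0.4667 = 12.642 cmH2O·s/L.
C = Vt/(Pplat − PEEP) = 350.0 / (22.9 − 11) = 350.0/11.9 = 29.412 mL/cmH2O.
τ = R × C = 12.642 × 0.02941 L/cmH2O = 0.3718 s.
Fraction remaining = e^(−Te/τ) = e^(−0.53/0.3718) = 0.2404; trapped volume = 350.0 × 0.2404 = 84.14 mL.
Additional alveolar pressure from trapping ≈ V_trapped / C = 84.14 / 29.412 = 2.861 cmH2O.

2.9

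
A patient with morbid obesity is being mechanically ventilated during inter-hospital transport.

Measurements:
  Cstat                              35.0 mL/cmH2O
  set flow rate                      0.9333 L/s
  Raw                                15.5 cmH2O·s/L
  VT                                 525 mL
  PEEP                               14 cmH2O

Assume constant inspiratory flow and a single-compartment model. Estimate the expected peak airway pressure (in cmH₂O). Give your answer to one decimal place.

Equation of motion (constant flow): PIP = Vt/C + R·V̇ + PEEP.
PIP = 525/35.0 + 15.5×0.9333 + 14 = 15.0 + 14.466 + 14 = 43.466 cmH2O.

43.5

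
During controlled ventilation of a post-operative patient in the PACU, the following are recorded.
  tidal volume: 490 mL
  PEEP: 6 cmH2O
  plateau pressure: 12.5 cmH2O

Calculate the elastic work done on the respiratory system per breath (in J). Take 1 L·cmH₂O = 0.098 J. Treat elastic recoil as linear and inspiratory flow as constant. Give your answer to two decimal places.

Elastic work ≈ ½ × (Pplat − PEEP) × Vt = 0.5 × (12.5 − 6) × 0.490 L = 0.5 × 6.5 × 0.490 = 1.593 L·cmH2O.
× 0.098 J/(L·cmH2O) → 0.1561 J.

0.16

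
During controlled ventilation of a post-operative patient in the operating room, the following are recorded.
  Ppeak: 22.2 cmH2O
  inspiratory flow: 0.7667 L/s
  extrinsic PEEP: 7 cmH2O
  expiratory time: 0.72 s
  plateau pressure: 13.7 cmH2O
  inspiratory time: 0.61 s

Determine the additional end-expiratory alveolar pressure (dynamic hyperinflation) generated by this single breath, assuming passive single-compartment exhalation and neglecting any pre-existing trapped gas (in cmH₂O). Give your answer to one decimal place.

Vt = flow × Ti = 0.7667 L/s × 0.61 s × 1000 mL/L = 467.69 mL.
R = (PIP − Pplat)/V̇ = (22.2 − 13.7) / 0.7667 = 8.5/0.7667 = 11.086 cmH2O·s/L.
C = Vt/(Pplat − PEEP) = 467.69 / (13.7 − 7) = 467.69/6.7 = 69.804 mL/cmH2O.
τ = R × C = 11.086 × 0.0698 L/cmH2O = 0.7738 s.
Fraction remaining = e^(−Te/τ) = e^(−0.72/0.7738) = 0.3944; trapped volume = 467.69 × 0.3944 = 184.46 mL.
Additional alveolar pressure from trapping ≈ V_trapped / C = 184.46 / 69.804 = 2.643 cmH2O.

2.6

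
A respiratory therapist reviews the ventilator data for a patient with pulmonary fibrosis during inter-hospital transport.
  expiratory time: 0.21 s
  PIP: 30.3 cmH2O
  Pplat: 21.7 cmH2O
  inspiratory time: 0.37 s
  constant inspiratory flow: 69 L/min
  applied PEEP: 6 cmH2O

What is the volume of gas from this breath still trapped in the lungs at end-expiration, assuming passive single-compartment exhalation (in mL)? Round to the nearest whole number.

151

Flow: 69 L/min ÷ 60 = 1.15 L/s.
Vt = flow × Ti = 1.15 L/s × 0.37 s × 1000 mL/L = 425.5 mL.
R = (PIP − Pplat)/V̇ = (30.3 − 21.7) / 1.15 = 8.6/1.15 = 7.478 cmH2O·s/L.
C = Vt/(Pplat − PEEP) = 425.5 / (21.7 − 6) = 425.5/15.7 = 27.102 mL/cmH2O.
τ = R × C = 7.478 × 0.0271 L/cmH2O = 0.2027 s.
Fraction remaining = e^(−Te/τ) = e^(−0.21/0.2027) = 0.3549.
Trapped volume = 425.5 × 0.3549 = 151.01 mL.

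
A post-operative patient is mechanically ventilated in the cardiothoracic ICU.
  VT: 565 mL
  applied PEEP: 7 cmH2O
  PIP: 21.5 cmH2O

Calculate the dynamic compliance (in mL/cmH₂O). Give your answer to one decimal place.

39.0

Dynamic compliance = Vt / (PIP − PEEP) = 565 / (21.5 − 7) = 565 / 14.5 = 38.966 mL/cmH2O.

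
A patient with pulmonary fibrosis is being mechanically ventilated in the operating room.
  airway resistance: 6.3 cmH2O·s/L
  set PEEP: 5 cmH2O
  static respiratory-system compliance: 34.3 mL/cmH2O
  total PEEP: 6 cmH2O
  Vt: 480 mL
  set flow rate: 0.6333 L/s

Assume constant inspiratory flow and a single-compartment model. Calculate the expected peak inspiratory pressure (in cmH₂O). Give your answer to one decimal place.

24.0

Total PEEP = 6 cmH2O (set 5 + intrinsic 1); this is the baseline alveolar pressure.
Equation of motion (constant flow): PIP = Vt/C + R·V̇ + PEEP.
PIP = 480/34.3 + 6.3×0.6333 + 6 = 13.994 + 3.99 + 6 = 23.984 cmH2O.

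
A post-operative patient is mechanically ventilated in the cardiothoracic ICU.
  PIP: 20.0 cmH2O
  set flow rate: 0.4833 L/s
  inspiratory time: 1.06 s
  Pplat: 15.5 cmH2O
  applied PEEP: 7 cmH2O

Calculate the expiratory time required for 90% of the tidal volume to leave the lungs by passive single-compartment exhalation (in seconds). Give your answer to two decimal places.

Vt = flow × Ti = 0.4833 L/s × 1.06 s × 1000 mL/L = 512.3 mL.
R = (PIP − Pplat)/V̇ = (20.0 − 15.5) / 0.4833 = 4.5/0.4833 = 9.311 cmH2O·s/L.
C = Vt/(Pplat − PEEP) = 512.3 / (15.5 − 7) = 512.3/8.5 = 60.271 mL/cmH2O.
τ = R × C = 9.311 × 0.06027 L/cmH2O = 0.5612 s.
t = −τ·ln(1 − 0.90) = −0.5612·ln(0.1) = 1.292 s.

1.29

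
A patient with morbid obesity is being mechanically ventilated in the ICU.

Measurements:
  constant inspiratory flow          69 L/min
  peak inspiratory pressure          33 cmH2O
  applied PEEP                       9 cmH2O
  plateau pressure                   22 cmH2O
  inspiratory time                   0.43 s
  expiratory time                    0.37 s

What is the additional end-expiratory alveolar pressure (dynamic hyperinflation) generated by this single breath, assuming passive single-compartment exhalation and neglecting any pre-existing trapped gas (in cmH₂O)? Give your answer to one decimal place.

Flow: 69 L/min ÷ 60 = 1.15 L/s.
Vt = flow × Ti = 1.15 L/s × 0.43 s × 1000 mL/L = 494.5 mL.
R = (PIP − Pplat)/V̇ = (33 − 22) / 1.15 = 11.0/1.15 = 9.565 cmH2O·s/L.
C = Vt/(Pplat − PEEP) = 494.5 / (22 − 9) = 494.5/13.0 = 38.038 mL/cmH2O.
τ = R × C = 9.565 × 0.03804 L/cmH2O = 0.3639 s.
Fraction remaining = e^(−Te/τ) = e^(−0.37/0.3639) = 0.3618; trapped volume = 494.5 × 0.3618 = 178.91 mL.
Additional alveolar pressure from trapping ≈ V_trapped / C = 178.91 / 38.038 = 4.703 cmH2O.

4.7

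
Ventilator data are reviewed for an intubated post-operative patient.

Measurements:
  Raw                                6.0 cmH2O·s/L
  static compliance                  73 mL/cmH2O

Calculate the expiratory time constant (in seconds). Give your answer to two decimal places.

τ = R × C = 6.0 × 73 mL/cmH2O = 6.0 × 0.073 L/cmH2O = 0.438 s.

0.44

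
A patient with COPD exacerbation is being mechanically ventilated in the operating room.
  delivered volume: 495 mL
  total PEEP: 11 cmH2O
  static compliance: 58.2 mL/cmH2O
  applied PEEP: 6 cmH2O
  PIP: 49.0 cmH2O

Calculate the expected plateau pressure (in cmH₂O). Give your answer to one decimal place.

19.5

End-expiratory occlusion gives total PEEP = 11 cmH2O (intrinsic PEEP = 11 − 6 = 5). Use total PEEP for the elastic gradient.
Pplat = PEEPtotal + Vt / Cstat = 11 + 495 / 58.2 = 11 + 8.505 = 19.505 cmH2O.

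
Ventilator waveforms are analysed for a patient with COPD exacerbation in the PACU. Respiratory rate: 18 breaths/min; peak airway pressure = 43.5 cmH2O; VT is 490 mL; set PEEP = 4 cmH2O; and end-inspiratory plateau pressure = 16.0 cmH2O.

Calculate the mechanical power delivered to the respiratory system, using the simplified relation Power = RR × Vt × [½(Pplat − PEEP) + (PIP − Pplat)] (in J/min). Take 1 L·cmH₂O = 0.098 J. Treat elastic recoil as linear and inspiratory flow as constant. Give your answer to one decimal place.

Per-breath work = Vt × [½(Pplat−PEEP) + (PIP−Pplat)] = 0.490 × [0.5×12.0 + 27.5] = 0.490 × 33.5 = 16.415 L·cmH2O.
Power = 18 × 16.415 = 295.47 L·cmH2O/min.
× 0.098 J/(L·cmH2O) → 28.956 J/min.

29.0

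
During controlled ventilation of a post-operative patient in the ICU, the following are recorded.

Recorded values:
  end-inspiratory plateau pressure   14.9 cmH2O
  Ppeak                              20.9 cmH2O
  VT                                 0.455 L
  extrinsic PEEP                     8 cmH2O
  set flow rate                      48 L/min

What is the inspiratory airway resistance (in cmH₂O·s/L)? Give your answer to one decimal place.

7.5

Flow: 48 L/min ÷ 60 = 0.8 L/s.
Raw = (PIP − Pplat) / flow = (20.9 − 14.9) / 0.8 = 6.0 / 0.8 = 7.5 cmH2O·s/L.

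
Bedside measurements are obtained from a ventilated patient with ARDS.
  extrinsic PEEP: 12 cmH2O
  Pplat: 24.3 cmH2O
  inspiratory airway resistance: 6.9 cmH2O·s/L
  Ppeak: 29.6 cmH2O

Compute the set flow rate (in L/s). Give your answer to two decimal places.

flow = (PIP − Pplat) / Raw = 5.3 / 6.9 = 0.7681 L/s.

0.77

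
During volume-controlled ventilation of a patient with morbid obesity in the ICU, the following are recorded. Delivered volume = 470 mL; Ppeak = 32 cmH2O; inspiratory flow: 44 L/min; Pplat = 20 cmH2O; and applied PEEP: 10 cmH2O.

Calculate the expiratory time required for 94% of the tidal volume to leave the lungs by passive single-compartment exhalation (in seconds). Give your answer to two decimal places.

2.16

Flow: 44 L/min ÷ 60 = 0.7333 L/s.
R = (PIP − Pplat)/V̇ = (32 − 20) / 0.7333 = 12.0/0.7333 = 16.364 cmH2O·s/L.
C = Vt/(Pplat − PEEP) = 470.0 / (20 − 10) = 470.0/10.0 = 47.0 mL/cmH2O.
τ = R × C = 16.364 × 0.047 L/cmH2O = 0.7691 s.
t = −τ·ln(1 − 0.94) = −0.7691·ln(0.06) = 2.164 s.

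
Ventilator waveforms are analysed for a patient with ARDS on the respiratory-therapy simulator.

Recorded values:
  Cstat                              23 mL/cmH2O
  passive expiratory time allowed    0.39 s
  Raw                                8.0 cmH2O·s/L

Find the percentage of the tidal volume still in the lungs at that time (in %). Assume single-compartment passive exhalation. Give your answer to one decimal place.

12.0

τ = R × C = 8.0 × 23 mL/cmH2O = 8.0 × 0.023 L/cmH2O = 0.184 s.
Passive exhalation: V(t)/V₀ = e^(−t/τ) = e^(−0.39/0.184) = 0.1201.
Fraction remaining = 0.1201 → 12.01%.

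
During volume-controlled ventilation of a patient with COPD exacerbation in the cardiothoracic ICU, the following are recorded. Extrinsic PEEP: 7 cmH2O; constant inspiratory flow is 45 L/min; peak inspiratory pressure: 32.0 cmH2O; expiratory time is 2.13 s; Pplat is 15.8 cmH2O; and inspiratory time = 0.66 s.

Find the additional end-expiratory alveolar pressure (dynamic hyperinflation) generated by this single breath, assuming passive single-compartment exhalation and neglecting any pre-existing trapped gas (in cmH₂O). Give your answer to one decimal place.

Flow: 45 L/min ÷ 60 = 0.75 L/s.
Vt = flow × Ti = 0.75 L/s × 0.66 s × 1000 mL/L = 495.0 mL.
R = (PIP − Pplat)/V̇ = (32.0 − 15.8) / 0.75 = 16.2/0.75 = 21.6 cmH2O·s/L.
C = Vt/(Pplat − PEEP) = 495.0 / (15.8 − 7) = 495.0/8.8 = 56.25 mL/cmH2O.
τ = R × C = 21.6 × 0.05625 L/cmH2O = 1.215 s.
Fraction remaining = e^(−Te/τ) = e^(−2.13/1.215) = 0.1732; trapped volume = 495.0 × 0.1732 = 85.734 mL.
Additional alveolar pressure from trapping ≈ V_trapped / C = 85.734 / 56.25 = 1.524 cmH2O.

1.5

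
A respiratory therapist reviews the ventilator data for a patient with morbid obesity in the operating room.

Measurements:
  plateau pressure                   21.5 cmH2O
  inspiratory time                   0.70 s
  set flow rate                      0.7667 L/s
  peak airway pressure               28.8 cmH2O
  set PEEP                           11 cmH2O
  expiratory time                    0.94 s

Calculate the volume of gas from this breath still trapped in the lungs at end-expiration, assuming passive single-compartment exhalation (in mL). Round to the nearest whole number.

Vt = flow × Ti = 0.7667 L/s × 0.70 s × 1000 mL/L = 536.69 mL.
R = (PIP − Pplat)/V̇ = (28.8 − 21.5) / 0.7667 = 7.3/0.7667 = 9.521 cmH2O·s/L.
C = Vt/(Pplat − PEEP) = 536.69 / (21.5 − 11) = 536.69/10.5 = 51.113 mL/cmH2O.
τ = R × C = 9.521 × 0.05111 L/cmH2O = 0.4866 s.
Fraction remaining = e^(−Te/τ) = e^(−0.94/0.4866) = 0.1449.
Trapped volume = 536.69 × 0.1449 = 77.766 mL.

78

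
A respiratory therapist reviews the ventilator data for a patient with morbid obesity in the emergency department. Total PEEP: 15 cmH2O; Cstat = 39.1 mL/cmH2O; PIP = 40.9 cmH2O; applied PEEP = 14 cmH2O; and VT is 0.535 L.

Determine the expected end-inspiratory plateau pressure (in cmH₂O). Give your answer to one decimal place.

28.7

End-expiratory occlusion gives total PEEP = 15 cmH2O (intrinsic PEEP = 15 − 14 = 1). Use total PEEP for the elastic gradient.
Pplat = PEEPtotal + Vt / Cstat = 15 + 535 / 39.1 = 15 + 13.683 = 28.683 cmH2O.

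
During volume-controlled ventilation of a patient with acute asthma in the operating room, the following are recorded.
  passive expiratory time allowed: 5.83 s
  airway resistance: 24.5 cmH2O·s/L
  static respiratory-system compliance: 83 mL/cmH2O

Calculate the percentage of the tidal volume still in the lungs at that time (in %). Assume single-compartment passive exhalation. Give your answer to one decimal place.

τ = R × C = 24.5 × 83 mL/cmH2O = 24.5 × 0.083 L/cmH2O = 2.034 s.
Passive exhalation: V(t)/V₀ = e^(−t/τ) = e^(−5.83/2.034) = 0.05691.
Fraction remaining = 0.05691 → 5.691%.

5.7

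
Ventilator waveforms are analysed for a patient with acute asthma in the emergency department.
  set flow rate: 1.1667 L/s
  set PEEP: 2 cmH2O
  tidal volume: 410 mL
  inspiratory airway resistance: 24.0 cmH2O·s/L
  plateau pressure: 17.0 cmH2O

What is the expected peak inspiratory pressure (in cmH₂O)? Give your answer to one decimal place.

PIP = Pplat + Raw × flow = 17.0 + 24.0 × 1.1667 = 17.0 + 28.001 = 45.001 cmH2O.

45.0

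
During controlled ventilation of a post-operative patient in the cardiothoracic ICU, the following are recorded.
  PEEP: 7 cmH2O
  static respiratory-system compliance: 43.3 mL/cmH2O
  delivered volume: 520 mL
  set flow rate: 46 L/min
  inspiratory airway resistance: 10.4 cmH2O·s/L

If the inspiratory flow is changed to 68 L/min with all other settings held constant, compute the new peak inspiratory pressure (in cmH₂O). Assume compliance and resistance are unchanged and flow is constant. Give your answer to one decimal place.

30.8

Flow: 46 L/min ÷ 60 = 0.7667 L/s.
New flow: 68 L/min ÷ 60 = 1.1333 L/s.
PIP = Vt/C + R·V̇ + PEEP (constant-flow equation of motion).
Only the resistive term changes: ΔPIP = R × ΔV̇ = 10.4 × (1.1333 − 0.7667) = 10.4 × 0.3666 = 3.813 cmH2O.
Original PIP = 520/43.3 + 10.4×0.7667 + 7 = 26.983 cmH2O; new PIP = 26.983 + (3.813) = 30.796 cmH2O.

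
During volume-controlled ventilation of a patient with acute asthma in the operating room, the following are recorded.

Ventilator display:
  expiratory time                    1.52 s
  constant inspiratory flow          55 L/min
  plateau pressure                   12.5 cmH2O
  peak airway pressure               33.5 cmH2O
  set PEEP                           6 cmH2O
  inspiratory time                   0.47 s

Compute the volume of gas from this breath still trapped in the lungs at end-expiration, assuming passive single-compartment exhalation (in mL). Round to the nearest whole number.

Flow: 55 L/min ÷ 60 = 0.9167 L/s.
Vt = flow × Ti = 0.9167 L/s × 0.47 s × 1000 mL/L = 430.85 mL.
R = (PIP − Pplat)/V̇ = (33.5 − 12.5) / 0.9167 = 21.0/0.9167 = 22.908 cmH2O·s/L.
C = Vt/(Pplat − PEEP) = 430.85 / (12.5 − 6) = 430.85/6.5 = 66.285 mL/cmH2O.
τ = R × C = 22.908 × 0.06629 L/cmH2O = 1.519 s.
Fraction remaining = e^(−Te/τ) = e^(−1.52/1.519) = 0.3676.
Trapped volume = 430.85 × 0.3676 = 158.38 mL.

158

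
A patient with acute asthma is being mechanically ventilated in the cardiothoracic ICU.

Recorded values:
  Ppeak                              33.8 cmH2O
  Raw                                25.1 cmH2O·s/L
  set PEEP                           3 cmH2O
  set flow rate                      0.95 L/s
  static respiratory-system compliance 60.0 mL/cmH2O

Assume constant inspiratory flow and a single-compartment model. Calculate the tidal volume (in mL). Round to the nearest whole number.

Equation of motion (constant flow): PIP = Vt/C + R·V̇ + PEEP.
Vt/C = PIP − R·V̇ − PEEP = 33.8 − 23.845 − 3 = 6.955 cmH2O.
Vt = C × 6.955 = 60.0 × 6.955 = 417.3 mL.

417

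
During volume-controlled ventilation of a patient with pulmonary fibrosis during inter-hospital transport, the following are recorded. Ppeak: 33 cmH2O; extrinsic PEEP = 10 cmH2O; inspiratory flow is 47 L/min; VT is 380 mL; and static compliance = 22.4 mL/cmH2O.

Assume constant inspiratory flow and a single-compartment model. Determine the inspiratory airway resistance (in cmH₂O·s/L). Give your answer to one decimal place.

Flow: 47 L/min ÷ 60 = 0.7833 L/s.
Equation of motion (constant flow): PIP = Vt/C + R·V̇ + PEEP.
R·V̇ = PIP − Vt/C − PEEP = 33 − 380/22.4 − 10 = 33 − 16.964 − 10 = 6.036 cmH2O.
R = 6.036 / 0.7833 = 7.706 cmH2O·s/L.

7.7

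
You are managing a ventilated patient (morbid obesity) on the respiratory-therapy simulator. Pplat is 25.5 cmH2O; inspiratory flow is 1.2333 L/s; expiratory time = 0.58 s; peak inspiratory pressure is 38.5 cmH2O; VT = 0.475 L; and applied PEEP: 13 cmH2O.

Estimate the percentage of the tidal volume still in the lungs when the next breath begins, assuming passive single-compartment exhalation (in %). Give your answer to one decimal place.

23.5

R = (PIP − Pplat)/V̇ = (38.5 − 25.5) / 1.2333 = 13.0/1.2333 = 10.541 cmH2O·s/L.
C = Vt/(Pplat − PEEP) = 475.0 / (25.5 − 13) = 475.0/12.5 = 38.0 mL/cmH2O.
τ = R × C = 10.541 × 0.038 L/cmH2O = 0.4006 s.
Fraction remaining at end-expiration = e^(−Te/τ) = e^(−0.58/0.4006) = 0.2351 → 23.51%.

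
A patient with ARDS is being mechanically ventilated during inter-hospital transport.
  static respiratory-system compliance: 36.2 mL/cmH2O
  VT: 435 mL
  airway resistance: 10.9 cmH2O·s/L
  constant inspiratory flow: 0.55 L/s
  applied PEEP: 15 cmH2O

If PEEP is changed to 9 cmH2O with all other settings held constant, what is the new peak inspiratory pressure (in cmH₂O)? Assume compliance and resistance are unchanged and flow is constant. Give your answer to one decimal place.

27.0

PIP = Vt/C + R·V̇ + PEEP (constant-flow equation of motion).
Only the baseline term changes: ΔPIP = ΔPEEP = 9 − 15 = -6.0 cmH2O.
Original PIP = 435/36.2 + 10.9×0.55 + 15 = 33.012 cmH2O; new PIP = 33.012 + (-6.0) = 27.012 cmH2O.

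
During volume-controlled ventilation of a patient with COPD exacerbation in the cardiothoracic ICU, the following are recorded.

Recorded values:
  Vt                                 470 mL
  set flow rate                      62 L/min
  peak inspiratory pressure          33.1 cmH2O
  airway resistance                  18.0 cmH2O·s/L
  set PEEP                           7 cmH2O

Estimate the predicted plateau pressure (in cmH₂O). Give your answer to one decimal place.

Flow: 62 L/min ÷ 60 = 1.0333 L/s.
Pplat = PIP − Raw × flow = 33.1 − 18.0 × 1.0333 = 33.1 − 18.599 = 14.501 cmH2O.

14.5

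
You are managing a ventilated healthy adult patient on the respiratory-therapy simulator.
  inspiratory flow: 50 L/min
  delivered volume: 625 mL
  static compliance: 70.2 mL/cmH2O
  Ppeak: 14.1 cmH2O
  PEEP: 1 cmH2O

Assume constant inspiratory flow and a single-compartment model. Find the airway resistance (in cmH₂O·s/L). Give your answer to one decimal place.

Flow: 50 L/min ÷ 60 = 0.8333 L/s.
Equation of motion (constant flow): PIP = Vt/C + R·V̇ + PEEP.
R·V̇ = PIP − Vt/C − PEEP = 14.1 − 625/70.2 − 1 = 14.1 − 8.903 − 1 = 4.197 cmH2O.
R = 4.197 / 0.8333 = 5.037 cmH2O·s/L.

5.0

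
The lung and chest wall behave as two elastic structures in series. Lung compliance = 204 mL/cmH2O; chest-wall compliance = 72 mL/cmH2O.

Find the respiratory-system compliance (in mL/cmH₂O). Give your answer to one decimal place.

53.2

Lung and chest wall are elastances in series: 1/Crs = 1/CL + 1/Ccw.
1/Crs = 1/204 + 1/72 = 0.01879.
Crs = 53.22 mL/cmH2O.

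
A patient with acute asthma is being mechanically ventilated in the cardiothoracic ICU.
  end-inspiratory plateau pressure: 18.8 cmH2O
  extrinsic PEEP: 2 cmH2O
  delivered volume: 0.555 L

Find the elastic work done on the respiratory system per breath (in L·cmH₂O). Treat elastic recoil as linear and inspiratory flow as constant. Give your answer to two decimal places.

4.66

Elastic work ≈ ½ × (Pplat − PEEP) × Vt = 0.5 × (18.8 − 2) × 0.555 L = 0.5 × 16.8 × 0.555 = 4.662 L·cmH2O.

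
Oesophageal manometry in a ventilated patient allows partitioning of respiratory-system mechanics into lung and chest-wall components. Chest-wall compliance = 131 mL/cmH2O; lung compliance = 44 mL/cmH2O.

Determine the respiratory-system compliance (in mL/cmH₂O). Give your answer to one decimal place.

Lung and chest wall are elastances in series: 1/Crs = 1/CL + 1/Ccw.
1/Crs = 1/44 + 1/131 = 0.03036.
Crs = 32.938 mL/cmH2O.

32.9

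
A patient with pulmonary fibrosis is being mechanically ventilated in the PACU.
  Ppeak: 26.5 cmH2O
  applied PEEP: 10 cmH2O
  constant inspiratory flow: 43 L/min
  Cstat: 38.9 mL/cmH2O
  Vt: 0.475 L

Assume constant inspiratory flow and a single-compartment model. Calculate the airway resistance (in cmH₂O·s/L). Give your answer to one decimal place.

Flow: 43 L/min ÷ 60 = 0.7167 L/s.
Equation of motion (constant flow): PIP = Vt/C + R·V̇ + PEEP.
R·V̇ = PIP − Vt/C − PEEP = 26.5 − 475/38.9 − 10 = 26.5 − 12.211 − 10 = 4.289 cmH2O.
R = 4.289 / 0.7167 = 5.984 cmH2O·s/L.

6.0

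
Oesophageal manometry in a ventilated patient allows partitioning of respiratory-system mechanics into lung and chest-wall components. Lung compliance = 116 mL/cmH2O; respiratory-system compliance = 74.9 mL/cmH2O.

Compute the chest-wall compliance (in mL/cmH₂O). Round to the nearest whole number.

1/Ccw = 1/Crs − 1/CL.
1/Ccw = 1/74.9 − 1/116 = 0.00473.
Ccw = 211.42 mL/cmH2O.

211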